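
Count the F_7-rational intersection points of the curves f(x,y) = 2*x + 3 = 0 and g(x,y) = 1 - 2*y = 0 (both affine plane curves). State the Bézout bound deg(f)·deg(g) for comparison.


Common zeros: {(2, 4)}; count = 1; Bézout bound = 1.

deg(f) = 1, deg(g) = 1, so Bézout bound = 1.
Scan x ∈ F_7. For each x, list the y ∈ F_7 with f(x, y) ≡ 0 and those with g(x, y) ≡ 0 (mod 7); the common zeros in that column are the intersection.
  x = 0: f ≡ 0 at y ∈ ∅; g ≡ 0 at y ∈ {4}; common: ∅.
  x = 1: f ≡ 0 at y ∈ ∅; g ≡ 0 at y ∈ {4}; common: ∅.
  x = 2: f ≡ 0 at y ∈ {0, 1, 2, 3, 4, 5, 6}; g ≡ 0 at y ∈ {4}; common: {4}.
  x = 3: f ≡ 0 at y ∈ ∅; g ≡ 0 at y ∈ {4}; common: ∅.
  x = 4: f ≡ 0 at y ∈ ∅; g ≡ 0 at y ∈ {4}; common: ∅.
  x = 5: f ≡ 0 at y ∈ ∅; g ≡ 0 at y ∈ {4}; common: ∅.
  x = 6: f ≡ 0 at y ∈ ∅; g ≡ 0 at y ∈ {4}; common: ∅.
Collecting: common zeros = {(2, 4)}, so the count is 1.
Comparison with the Bézout bound: 1 ≤ 1 = deg(f)·deg(g), as expected for curves with no common component (the bound is attained).


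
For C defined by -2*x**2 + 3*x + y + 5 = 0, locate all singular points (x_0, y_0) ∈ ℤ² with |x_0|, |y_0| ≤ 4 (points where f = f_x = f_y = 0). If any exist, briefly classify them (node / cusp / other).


No singular points in the scanned grid; C is smooth there.

Compute partial derivatives:
  f_x = 3 - 4*x.
  f_y = 1.
f_y = 1 is a nonzero constant, so f_y never vanishes: no point (x, y) can satisfy f = f_x = f_y = 0. In particular no (x, y) ∈ {−4, ..., 4}² is singular; the curve is smooth.


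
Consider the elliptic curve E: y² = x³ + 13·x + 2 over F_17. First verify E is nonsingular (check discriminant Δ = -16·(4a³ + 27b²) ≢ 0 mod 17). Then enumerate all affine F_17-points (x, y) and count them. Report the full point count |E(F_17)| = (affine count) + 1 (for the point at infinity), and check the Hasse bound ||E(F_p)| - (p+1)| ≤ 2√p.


Affine points = {(0, 6), (0, 11), (1, 4), (1, 13), (2, 6), (2, 11), (3, 0), (4, 4), (4, 13), (9, 7), (9, 10), (12, 4), (12, 13), (14, 2), (14, 15), (15, 6), (15, 11)}; affine count = 17; |E(F_17)| = 18.

Discriminant check: Δ ∝ 4a³ + 27b² = 4·13³ + 27·2² = 4·2197 + 27·4 ≡ 5 (mod 17). Nonzero ⇒ E is nonsingular.
For each x ∈ F_17, compute rhs = x³ + 13·x + 2 mod 17, then count y ∈ F_17 with y² ≡ rhs.
  x = 0: rhs = 2, matching y values: 6, 11 (2 points).
  x = 1: rhs = 16, matching y values: 4, 13 (2 points).
  x = 2: rhs = 2, matching y values: 6, 11 (2 points).
  x = 3: rhs = 0, matching y values: 0 (1 points).
  x = 4: rhs = 16, matching y values: 4, 13 (2 points).
  x = 5: rhs = 5, matching y values: none (0 points).
  x = 6: rhs = 7, matching y values: none (0 points).
  x = 7: rhs = 11, matching y values: none (0 points).
  x = 8: rhs = 6, matching y values: none (0 points).
  x = 9: rhs = 15, matching y values: 7, 10 (2 points).
  x = 10: rhs = 10, matching y values: none (0 points).
  x = 11: rhs = 14, matching y values: none (0 points).
  x = 12: rhs = 16, matching y values: 4, 13 (2 points).
  x = 13: rhs = 5, matching y values: none (0 points).
  x = 14: rhs = 4, matching y values: 2, 15 (2 points).
  x = 15: rhs = 2, matching y values: 6, 11 (2 points).
  x = 16: rhs = 5, matching y values: none (0 points).
Total affine count: 17.
Full point count |E(F_17)| = 17 + 1 = 18.
Hasse bound: |18 − (17+1)| = |0| = 0 ≤ 2√17 ≈ 8.2462 ✓.


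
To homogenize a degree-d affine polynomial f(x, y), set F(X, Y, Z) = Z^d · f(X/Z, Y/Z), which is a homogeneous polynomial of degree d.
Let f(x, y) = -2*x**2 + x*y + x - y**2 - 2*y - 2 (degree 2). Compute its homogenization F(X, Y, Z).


F(X, Y, Z) = -2*X**2 + X*Y + X*Z - Y**2 - 2*Y*Z - 2*Z**2

deg(f) = 2.
Substitute x = X/Z, y = Y/Z into f, then multiply by Z^2.
  monomial -2·x^2·y^0 ↦ -2·X^2·Y^0·Z^0.
  monomial 1·x^1·y^1 ↦ 1·X^1·Y^1·Z^0.
  monomial 1·x^1·y^0 ↦ 1·X^1·Y^0·Z^1.
  monomial -1·x^0·y^2 ↦ -1·X^0·Y^2·Z^0.
  monomial -2·x^0·y^1 ↦ -2·X^0·Y^1·Z^1.
  monomial -2·x^0·y^0 ↦ -2·X^0·Y^0·Z^2.
Collecting: F(X, Y, Z) = -2*X**2 + X*Y + X*Z - Y**2 - 2*Y*Z - 2*Z**2.


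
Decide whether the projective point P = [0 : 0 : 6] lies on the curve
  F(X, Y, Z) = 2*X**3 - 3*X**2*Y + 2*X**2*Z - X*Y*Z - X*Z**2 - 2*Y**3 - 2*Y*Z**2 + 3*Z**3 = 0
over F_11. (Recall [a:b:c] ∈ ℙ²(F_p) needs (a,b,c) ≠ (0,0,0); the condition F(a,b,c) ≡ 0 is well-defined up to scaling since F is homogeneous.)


F(0,0,6) ≡ 10 (mod 11); P is NOT on the curve.

Evaluate F(0, 0, 6) term-by-term (mod 11).
  2*X**3 ↦ 2·0·1·1 = 0
  -3*X**2*Y ↦ -3·0·0·1 = 0
  2*X**2*Z ↦ 2·0·1·6 = 0
  -X*Y*Z ↦ -1·0·0·6 = 0
  -X*Z**2 ↦ -1·0·1·36 = 0
  -2*Y**3 ↦ -2·1·0·1 = 0
  -2*Y*Z**2 ↦ -2·1·0·36 = 0
  3*Z**3 ↦ 3·1·1·216 = 648
Sum: F(0, 0, 6) = (0) + (0) + (0) + (0) + (0) + (0) + (0) + (648) = 648.
Reducing mod 11: 648 ≡ 10 (mod 11).
Since F(a, b, c) ≡ 10 ≠ 0 (mod 11), P does NOT lie on the curve.


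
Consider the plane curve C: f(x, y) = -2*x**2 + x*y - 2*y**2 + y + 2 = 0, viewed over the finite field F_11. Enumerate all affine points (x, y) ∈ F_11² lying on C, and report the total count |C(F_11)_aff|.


Affine F_11-points: {(1, 0), (1, 1), (2, 8), (2, 10), (3, 3), (3, 10), (4, 3), (4, 5), (5, 1), (5, 2), (7, 2), (10, 0)}; count = 12.

For each of the 121 pairs (x, y) ∈ F_11², evaluate f(x, y) mod 11. Record the zeros.
  x = 0: [0↦2, 1↦1, 2↦7, 3↦9, 4↦7, 5↦1, 6↦2, 7↦10, 8↦3, 9↦3, 10↦10]  zeros at y ∈ ∅
  x = 1: [0↦0, 1↦0, 2↦7, 3↦10, 4↦9, 5↦4, 6↦6, 7↦4, 8↦9, 9↦10, 10↦7]  zeros at y ∈ {0, 1}
  x = 2: [0↦5, 1↦6, 2↦3, 3↦7, 4↦7, 5↦3, 6↦6, 7↦5, 8↦0, 9↦2, 10↦0]  zeros at y ∈ {8, 10}
  x = 3: [0↦6, 1↦8, 2↦6, 3↦0, 4↦1, 5↦9, 6↦2, 7↦2, 8↦9, 9↦1, 10↦0]  zeros at y ∈ {3, 10}
  x = 4: [0↦3, 1↦6, 2↦5, 3↦0, 4↦2, 5↦0, 6↦5, 7↦6, 8↦3, 9↦7, 10↦7]  zeros at y ∈ {3, 5}
  x = 5: [0↦7, 1↦0, 2↦0, 3↦7, 4↦10, 5↦9, 6↦4, 7↦6, 8↦4, 9↦9, 10↦10]  zeros at y ∈ {1, 2}
  x = 6: [0↦7, 1↦1, 2↦2, 3↦10, 4↦3, 5↦3, 6↦10, 7↦2, 8↦1, 9↦7, 10↦9]  zeros at y ∈ ∅
  x = 7: [0↦3, 1↦9, 2↦0, 3↦9, 4↦3, 5↦4, 6↦1, 7↦5, 8↦5, 9↦1, 10↦4]  zeros at y ∈ {2}
  x = 8: [0↦6, 1↦2, 2↦5, 3↦4, 4↦10, 5↦1, 6↦10, 7↦4, 8↦5, 9↦2, 10↦6]  zeros at y ∈ ∅
  x = 9: [0↦5, 1↦2, 2↦6, 3↦6, 4↦2, 5↦5, 6↦4, 7↦10, 8↦1, 9↦10, 10↦4]  zeros at y ∈ ∅
  x = 10: [0↦0, 1↦9, 2↦3, 3↦4, 4↦1, 5↦5, 6↦5, 7↦1, 8↦4, 9↦3, 10↦9]  zeros at y ∈ {0}
Collecting zeros: affine points = {(1, 0), (1, 1), (2, 8), (2, 10), (3, 3), (3, 10), (4, 3), (4, 5), (5, 1), (5, 2), (7, 2), (10, 0)}.
Total count |C(F_11)_aff| = 12.


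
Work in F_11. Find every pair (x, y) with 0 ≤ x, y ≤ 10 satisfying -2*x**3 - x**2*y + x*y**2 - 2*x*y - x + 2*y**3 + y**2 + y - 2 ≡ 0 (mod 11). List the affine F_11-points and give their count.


Affine F_11-points: {(2, 1), (3, 2), (3, 3), (3, 4), (5, 6), (6, 0), (7, 10), (8, 0), (8, 4), (8, 8), (9, 4), (9, 6), (9, 7)}; count = 13.

For each of the 121 pairs (x, y) ∈ F_11², evaluate f(x, y) mod 11. Record the zeros.
  x = 0: [0↦9, 1↦2, 2↦9, 3↦9, 4↦3, 5↦3, 6↦10, 7↦3, 8↦5, 9↦6, 10↦7]  zeros at y ∈ ∅
  x = 1: [0↦6, 1↦8, 2↦4, 3↦6, 4↦4, 5↦10, 6↦3, 7↦6, 8↦9, 9↦2, 10↦8]  zeros at y ∈ ∅
  x = 2: [0↦2, 1↦0, 2↦5, 3↦7, 4↦7, 5↦6, 6↦5, 7↦5, 8↦7, 9↦1, 10↦10]  zeros at y ∈ {1}
  x = 3: [0↦7, 1↦10, 2↦0, 3↦0, 4↦0, 5↦1, 6↦4, 7↦10, 8↦9, 9↦2, 10↦1]  zeros at y ∈ {2, 3, 4}
  x = 4: [0↦9, 1↦4, 2↦10, 3↦6, 4↦4, 5↦5, 6↦10, 7↦9, 8↦3, 9↦4, 10↦2]  zeros at y ∈ ∅
  x = 5: [0↦7, 1↦3, 2↦1, 3↦2, 4↦7, 5↦6, 6↦0, 7↦1, 8↦10, 9↦6, 10↦1]  zeros at y ∈ {6}
  x = 6: [0↦0, 1↦6, 2↦5, 3↦9, 4↦8, 5↦3, 6↦6, 7↦7, 8↦7, 9↦7, 10↦8]  zeros at y ∈ {0}
  x = 7: [0↦9, 1↦1, 2↦10, 3↦4, 4↦6, 5↦6, 6↦5, 7↦4, 8↦4, 9↦6, 10↦0]  zeros at y ∈ {10}
  x = 8: [0↦0, 1↦9, 2↦4, 3↦8, 4↦0, 5↦3, 6↦7, 7↦2, 8↦0, 9↦2, 10↦9]  zeros at y ∈ {0, 4, 8}
  x = 9: [0↦5, 1↦7, 2↦8, 3↦9, 4↦0, 5↦4, 6↦0, 7↦0, 8↦5, 9↦5, 10↦1]  zeros at y ∈ {4, 6, 7}
  x = 10: [0↦1, 1↦5, 2↦10, 3↦6, 4↦5, 5↦8, 6↦5, 7↦8, 8↦7, 9↦3, 10↦8]  zeros at y ∈ ∅
Collecting zeros: affine points = {(2, 1), (3, 2), (3, 3), (3, 4), (5, 6), (6, 0), (7, 10), (8, 0), (8, 4), (8, 8), (9, 4), (9, 6), (9, 7)}.
Total count |C(F_11)_aff| = 13.


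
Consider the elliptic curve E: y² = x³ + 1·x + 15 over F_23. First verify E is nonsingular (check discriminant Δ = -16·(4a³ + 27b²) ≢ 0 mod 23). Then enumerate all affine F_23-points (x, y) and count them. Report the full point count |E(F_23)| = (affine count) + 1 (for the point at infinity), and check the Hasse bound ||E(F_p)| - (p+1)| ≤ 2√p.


Affine points = {(2, 5), (2, 18), (8, 11), (8, 12), (10, 6), (10, 17), (11, 0), (14, 6), (14, 17), (15, 1), (15, 22), (17, 0), (18, 0), (19, 4), (19, 19), (20, 10), (20, 13), (22, 6), (22, 17)}; affine count = 19; |E(F_23)| = 20.

Discriminant check: Δ ∝ 4a³ + 27b² = 4·1³ + 27·15² = 4·1 + 27·225 ≡ 7 (mod 23). Nonzero ⇒ E is nonsingular.
For each x ∈ F_23, compute rhs = x³ + 1·x + 15 mod 23, then count y ∈ F_23 with y² ≡ rhs.
  x = 0: rhs = 15, matching y values: none (0 points).
  x = 1: rhs = 17, matching y values: none (0 points).
  x = 2: rhs = 2, matching y values: 5, 18 (2 points).
  x = 3: rhs = 22, matching y values: none (0 points).
  x = 4: rhs = 14, matching y values: none (0 points).
  x = 5: rhs = 7, matching y values: none (0 points).
  x = 6: rhs = 7, matching y values: none (0 points).
  x = 7: rhs = 20, matching y values: none (0 points).
  x = 8: rhs = 6, matching y values: 11, 12 (2 points).
  x = 9: rhs = 17, matching y values: none (0 points).
  x = 10: rhs = 13, matching y values: 6, 17 (2 points).
  x = 11: rhs = 0, matching y values: 0 (1 points).
  x = 12: rhs = 7, matching y values: none (0 points).
  x = 13: rhs = 17, matching y values: none (0 points).
  x = 14: rhs = 13, matching y values: 6, 17 (2 points).
  x = 15: rhs = 1, matching y values: 1, 22 (2 points).
  x = 16: rhs = 10, matching y values: none (0 points).
  x = 17: rhs = 0, matching y values: 0 (1 points).
  x = 18: rhs = 0, matching y values: 0 (1 points).
  x = 19: rhs = 16, matching y values: 4, 19 (2 points).
  x = 20: rhs = 8, matching y values: 10, 13 (2 points).
  x = 21: rhs = 5, matching y values: none (0 points).
  x = 22: rhs = 13, matching y values: 6, 17 (2 points).
Total affine count: 19.
Full point count |E(F_23)| = 19 + 1 = 20.
Hasse bound: |20 − (23+1)| = |-4| = 4 ≤ 2√23 ≈ 9.5917 ✓.


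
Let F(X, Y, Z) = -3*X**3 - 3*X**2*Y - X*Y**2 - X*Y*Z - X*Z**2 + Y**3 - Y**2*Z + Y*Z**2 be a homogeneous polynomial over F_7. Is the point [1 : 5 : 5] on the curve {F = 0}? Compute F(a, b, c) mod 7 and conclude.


F(1,5,5) ≡ 4 (mod 7); P is NOT on the curve.

Evaluate F(1, 5, 5) term-by-term (mod 7).
  -3*X**3 ↦ -3·1·1·1 = -3
  -3*X**2*Y ↦ -3·1·5·1 = -15
  -X*Y**2 ↦ -1·1·25·1 = -25
  -X*Y*Z ↦ -1·1·5·5 = -25
  -X*Z**2 ↦ -1·1·1·25 = -25
  Y**3 ↦ 1·1·125·1 = 125
  -Y**2*Z ↦ -1·1·25·5 = -125
  Y*Z**2 ↦ 1·1·5·25 = 125
Sum: F(1, 5, 5) = (-3) + (-15) + (-25) + (-25) + (-25) + (125) + (-125) + (125) = 32.
Reducing mod 7: 32 ≡ 4 (mod 7).
Since F(a, b, c) ≡ 4 ≠ 0 (mod 7), P does NOT lie on the curve.


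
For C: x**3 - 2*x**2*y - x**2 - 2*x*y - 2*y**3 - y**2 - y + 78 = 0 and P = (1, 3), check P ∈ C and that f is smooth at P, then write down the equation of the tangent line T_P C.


Tangent line at P: -17*x - 65*y + 212 = 0.

Step 1: f(1, 3) = 0, so P lies on C.
Step 2: partial derivatives
  f_x(x, y) = 3*x**2 - 4*x*y - 2*x - 2*y, f_y(x, y) = -2*x**2 - 2*x - 6*y**2 - 2*y - 1.
  f_x(P) = -17, f_y(P) = -65 (gradient nonzero, so P is smooth).
Step 3: tangent line at P: -17·(x − 1) + -65·(y − 3) = 0.
Expanding: -17*x - 65*y + 212 = 0.


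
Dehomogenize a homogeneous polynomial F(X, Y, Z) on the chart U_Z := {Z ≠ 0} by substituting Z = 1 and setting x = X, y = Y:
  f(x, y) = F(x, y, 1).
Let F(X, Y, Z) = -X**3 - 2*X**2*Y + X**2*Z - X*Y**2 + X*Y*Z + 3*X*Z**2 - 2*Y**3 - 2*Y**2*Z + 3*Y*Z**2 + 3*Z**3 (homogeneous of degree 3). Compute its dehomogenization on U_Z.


f(x, y) = -x**3 - 2*x**2*y + x**2 - x*y**2 + x*y + 3*x - 2*y**3 - 2*y**2 + 3*y + 3

On U_Z we set Z = 1. Each monomial c·X^i·Y^j·Z^k in F becomes c·x^i·y^j·1^k = c·x^i·y^j.
Substituting Z = 1: F(X, Y, 1) = -x**3 - 2*x**2*y + x**2 - x*y**2 + x*y + 3*x - 2*y**3 - 2*y**2 + 3*y + 3.
Note: deg(f) ≤ deg(F) = 3; strict inequality happens when F is divisible by Z (lost terms).


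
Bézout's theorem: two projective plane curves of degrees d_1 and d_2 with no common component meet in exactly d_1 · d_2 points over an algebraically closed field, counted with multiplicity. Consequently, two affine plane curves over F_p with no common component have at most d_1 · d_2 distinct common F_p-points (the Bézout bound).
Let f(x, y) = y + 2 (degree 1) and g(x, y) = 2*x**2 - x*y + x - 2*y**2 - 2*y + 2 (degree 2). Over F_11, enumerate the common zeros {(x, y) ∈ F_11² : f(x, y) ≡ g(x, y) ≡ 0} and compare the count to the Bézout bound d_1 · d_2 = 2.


Common zeros: {(6, 9), (9, 9)}; count = 2; Bézout bound = 2.

deg(f) = 1, deg(g) = 2, so Bézout bound = 2.
Scan x ∈ F_11. For each x, list the y ∈ F_11 with f(x, y) ≡ 0 and those with g(x, y) ≡ 0 (mod 11); the common zeros in that column are the intersection.
  x = 0: f ≡ 0 at y ∈ {9}; g ≡ 0 at y ∈ {3, 7}; common: ∅.
  x = 1: f ≡ 0 at y ∈ {9}; g ≡ 0 at y ∈ {1, 3}; common: ∅.
  x = 2: f ≡ 0 at y ∈ {9}; g ≡ 0 at y ∈ ∅; common: ∅.
  x = 3: f ≡ 0 at y ∈ {9}; g ≡ 0 at y ∈ {7}; common: ∅.
  x = 4: f ≡ 0 at y ∈ {9}; g ≡ 0 at y ∈ ∅; common: ∅.
  x = 5: f ≡ 0 at y ∈ {9}; g ≡ 0 at y ∈ ∅; common: ∅.
  x = 6: f ≡ 0 at y ∈ {9}; g ≡ 0 at y ∈ {9}; common: {9}.
  x = 7: f ≡ 0 at y ∈ {9}; g ≡ 0 at y ∈ ∅; common: ∅.
  x = 8: f ≡ 0 at y ∈ {9}; g ≡ 0 at y ∈ {2, 4}; common: ∅.
  x = 9: f ≡ 0 at y ∈ {9}; g ≡ 0 at y ∈ {2, 9}; common: {9}.
  x = 10: f ≡ 0 at y ∈ {9}; g ≡ 0 at y ∈ {1, 4}; common: ∅.
Collecting: common zeros = {(6, 9), (9, 9)}, so the count is 2.
Comparison with the Bézout bound: 2 ≤ 2 = deg(f)·deg(g), as expected for curves with no common component (the bound is attained).


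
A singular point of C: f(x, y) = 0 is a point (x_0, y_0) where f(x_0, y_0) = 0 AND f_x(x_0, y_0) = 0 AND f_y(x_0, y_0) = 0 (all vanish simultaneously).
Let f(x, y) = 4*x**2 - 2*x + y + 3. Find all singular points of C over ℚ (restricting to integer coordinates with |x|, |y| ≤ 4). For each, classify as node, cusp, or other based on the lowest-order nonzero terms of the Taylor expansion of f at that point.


No singular points in the scanned grid; C is smooth there.

Compute partial derivatives:
  f_x = 8*x - 2.
  f_y = 1.
f_y = 1 is a nonzero constant, so f_y never vanishes: no point (x, y) can satisfy f = f_x = f_y = 0. In particular no (x, y) ∈ {−4, ..., 4}² is singular; the curve is smooth.


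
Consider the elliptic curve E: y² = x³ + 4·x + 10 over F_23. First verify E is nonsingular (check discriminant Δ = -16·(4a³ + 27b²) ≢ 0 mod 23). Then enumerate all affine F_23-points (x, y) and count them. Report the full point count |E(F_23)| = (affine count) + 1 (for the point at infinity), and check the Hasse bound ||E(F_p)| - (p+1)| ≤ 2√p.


Affine points = {(2, 7), (2, 16), (3, 7), (3, 16), (7, 6), (7, 17), (8, 5), (8, 18), (9, 4), (9, 19), (14, 2), (14, 21), (15, 8), (15, 15), (17, 0), (18, 7), (18, 16)}; affine count = 17; |E(F_23)| = 18.

Discriminant check: Δ ∝ 4a³ + 27b² = 4·4³ + 27·10² = 4·64 + 27·100 ≡ 12 (mod 23). Nonzero ⇒ E is nonsingular.
For each x ∈ F_23, compute rhs = x³ + 4·x + 10 mod 23, then count y ∈ F_23 with y² ≡ rhs.
  x = 0: rhs = 10, matching y values: none (0 points).
  x = 1: rhs = 15, matching y values: none (0 points).
  x = 2: rhs = 3, matching y values: 7, 16 (2 points).
  x = 3: rhs = 3, matching y values: 7, 16 (2 points).
  x = 4: rhs = 21, matching y values: none (0 points).
  x = 5: rhs = 17, matching y values: none (0 points).
  x = 6: rhs = 20, matching y values: none (0 points).
  x = 7: rhs = 13, matching y values: 6, 17 (2 points).
  x = 8: rhs = 2, matching y values: 5, 18 (2 points).
  x = 9: rhs = 16, matching y values: 4, 19 (2 points).
  x = 10: rhs = 15, matching y values: none (0 points).
  x = 11: rhs = 5, matching y values: none (0 points).
  x = 12: rhs = 15, matching y values: none (0 points).
  x = 13: rhs = 5, matching y values: none (0 points).
  x = 14: rhs = 4, matching y values: 2, 21 (2 points).
  x = 15: rhs = 18, matching y values: 8, 15 (2 points).
  x = 16: rhs = 7, matching y values: none (0 points).
  x = 17: rhs = 0, matching y values: 0 (1 points).
  x = 18: rhs = 3, matching y values: 7, 16 (2 points).
  x = 19: rhs = 22, matching y values: none (0 points).
  x = 20: rhs = 17, matching y values: none (0 points).
  x = 21: rhs = 17, matching y values: none (0 points).
  x = 22: rhs = 5, matching y values: none (0 points).
Total affine count: 17.
Full point count |E(F_23)| = 17 + 1 = 18.
Hasse bound: |18 − (23+1)| = |-6| = 6 ≤ 2√23 ≈ 9.5917 ✓.


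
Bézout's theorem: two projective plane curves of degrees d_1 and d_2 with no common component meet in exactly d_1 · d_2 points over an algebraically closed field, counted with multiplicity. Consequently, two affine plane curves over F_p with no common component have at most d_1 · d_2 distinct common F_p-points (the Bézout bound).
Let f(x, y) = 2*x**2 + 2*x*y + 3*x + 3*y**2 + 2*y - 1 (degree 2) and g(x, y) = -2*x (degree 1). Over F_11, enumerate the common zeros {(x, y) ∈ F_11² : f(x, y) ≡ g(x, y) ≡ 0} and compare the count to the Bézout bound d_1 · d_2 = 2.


Common zeros: {(0, 4), (0, 10)}; count = 2; Bézout bound = 2.

deg(f) = 2, deg(g) = 1, so Bézout bound = 2.
Scan x ∈ F_11. For each x, list the y ∈ F_11 with f(x, y) ≡ 0 and those with g(x, y) ≡ 0 (mod 11); the common zeros in that column are the intersection.
  x = 0: f ≡ 0 at y ∈ {4, 10}; g ≡ 0 at y ∈ {0, 1, 2, 3, 4, 5, 6, 7, 8, 9, 10}; common: {4, 10}.
  x = 1: f ≡ 0 at y ∈ {1, 5}; g ≡ 0 at y ∈ ∅; common: ∅.
  x = 2: f ≡ 0 at y ∈ {1, 8}; g ≡ 0 at y ∈ ∅; common: ∅.
  x = 3: f ≡ 0 at y ∈ {3, 9}; g ≡ 0 at y ∈ ∅; common: ∅.
  x = 4: f ≡ 0 at y ∈ ∅; g ≡ 0 at y ∈ ∅; common: ∅.
  x = 5: f ≡ 0 at y ∈ {8, 10}; g ≡ 0 at y ∈ ∅; common: ∅.
  x = 6: f ≡ 0 at y ∈ ∅; g ≡ 0 at y ∈ ∅; common: ∅.
  x = 7: f ≡ 0 at y ∈ ∅; g ≡ 0 at y ∈ ∅; common: ∅.
  x = 8: f ≡ 0 at y ∈ ∅; g ≡ 0 at y ∈ ∅; common: ∅.
  x = 9: f ≡ 0 at y ∈ {3, 5}; g ≡ 0 at y ∈ ∅; common: ∅.
  x = 10: f ≡ 0 at y ∈ ∅; g ≡ 0 at y ∈ ∅; common: ∅.
Collecting: common zeros = {(0, 4), (0, 10)}, so the count is 2.
Comparison with the Bézout bound: 2 ≤ 2 = deg(f)·deg(g), as expected for curves with no common component (the bound is attained).


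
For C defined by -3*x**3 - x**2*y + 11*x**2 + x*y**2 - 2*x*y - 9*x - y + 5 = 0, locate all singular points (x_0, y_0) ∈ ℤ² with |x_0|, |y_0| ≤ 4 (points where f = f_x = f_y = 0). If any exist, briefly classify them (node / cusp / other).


Singular points: {(1, 2)}; classification: cusp.

Compute partial derivatives:
  f_x = -9*x**2 - 2*x*y + 22*x + y**2 - 2*y - 9.
  f_y = -x**2 + 2*x*y - 2*x - 1.
Scan x_0 ∈ {−4, ..., 4}. For each x_0, f_y(x_0, y) is a polynomial in y; find its integer roots y ∈ {−4, ..., 4}, then test f_x and f at those candidates.
  x = -4: f_y(-4, y) = -8*y - 9; no integer root y with |y| ≤ 4.
  x = -3: f_y(-3, y) = -6*y - 4; no integer root y with |y| ≤ 4.
  x = -2: f_y(-2, y) = -4*y - 1; no integer root y with |y| ≤ 4.
  x = -1: f_y(-1, y) = -2*y; vanishes at y ∈ {0}. (-1, 0): f_x = -40 ≠ 0.
  x = 0: f_y(0, y) = -1; no integer root y with |y| ≤ 4.
  x = 1: f_y(1, y) = 2*y - 4; vanishes at y ∈ {2}. (1, 2): f_x = 0, f = 0 — SINGULAR.
  x = 2: f_y(2, y) = 4*y - 9; no integer root y with |y| ≤ 4.
  x = 3: f_y(3, y) = 6*y - 16; no integer root y with |y| ≤ 4.
  x = 4: f_y(4, y) = 8*y - 25; no integer root y with |y| ≤ 4.
Only singular point on the grid: (1, 2).
Classify: substitute x = 1 + u, y = 2 + v and expand: f = -3*u**3 - u**2*v + u*v**2 + v**2.
No constant or linear terms (consistent with a singular point). Quadratic part: v**2. Cubic part: -3*u**3 - u**2*v + u*v**2.
The quadratic part v**2 is a perfect square, so there is a single (double) tangent line v = 0, i.e. y = 2. Restricting the cubic part to that line (v = 0) leaves -3*u**3 ≠ 0, so f is not divisible by v and the branch is v² ≈ 3*u**3 to lowest order — this is a cusp.
Classification: cusp.


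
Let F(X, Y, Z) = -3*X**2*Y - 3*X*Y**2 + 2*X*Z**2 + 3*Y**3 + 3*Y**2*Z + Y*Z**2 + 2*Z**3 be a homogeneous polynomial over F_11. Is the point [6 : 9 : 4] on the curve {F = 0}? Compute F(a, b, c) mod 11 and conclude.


F(6,9,4) ≡ 5 (mod 11); P is NOT on the curve.

Evaluate F(6, 9, 4) term-by-term (mod 11).
  -3*X**2*Y ↦ -3·36·9·1 = -972
  -3*X*Y**2 ↦ -3·6·81·1 = -1458
  2*X*Z**2 ↦ 2·6·1·16 = 192
  3*Y**3 ↦ 3·1·729·1 = 2187
  3*Y**2*Z ↦ 3·1·81·4 = 972
  Y*Z**2 ↦ 1·1·9·16 = 144
  2*Z**3 ↦ 2·1·1·64 = 128
Sum: F(6, 9, 4) = (-972) + (-1458) + (192) + (2187) + (972) + (144) + (128) = 1193.
Reducing mod 11: 1193 ≡ 5 (mod 11).
Since F(a, b, c) ≡ 5 ≠ 0 (mod 11), P does NOT lie on the curve.


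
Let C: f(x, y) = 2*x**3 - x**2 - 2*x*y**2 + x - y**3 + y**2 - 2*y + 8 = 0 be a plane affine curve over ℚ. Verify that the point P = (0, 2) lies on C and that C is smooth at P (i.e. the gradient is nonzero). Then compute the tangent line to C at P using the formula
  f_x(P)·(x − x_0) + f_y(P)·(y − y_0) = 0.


Tangent line at P: -7*x - 10*y + 20 = 0.

Step 1: f(0, 2) = 0, so P lies on C.
Step 2: partial derivatives
  f_x(x, y) = 6*x**2 - 2*x - 2*y**2 + 1, f_y(x, y) = -4*x*y - 3*y**2 + 2*y - 2.
  f_x(P) = -7, f_y(P) = -10 (gradient nonzero, so P is smooth).
Step 3: tangent line at P: -7·(x − 0) + -10·(y − 2) = 0.
Expanding: -7*x - 10*y + 20 = 0.


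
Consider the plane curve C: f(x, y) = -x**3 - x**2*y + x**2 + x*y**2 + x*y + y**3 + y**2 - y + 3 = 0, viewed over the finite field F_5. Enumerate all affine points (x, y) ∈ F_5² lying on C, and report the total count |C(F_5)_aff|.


Affine F_5-points: {(1, 1), (1, 3), (1, 4), (2, 1), (3, 0), (3, 2), (3, 4), (4, 0)}; count = 8.

For each of the 25 pairs (x, y) ∈ F_5², evaluate f(x, y) mod 5. Record the zeros.
  x = 0: [0↦3, 1↦4, 2↦3, 3↦1, 4↦4]  zeros at y ∈ ∅
  x = 1: [0↦3, 1↦0, 2↦2, 3↦0, 4↦0]  zeros at y ∈ {1, 3, 4}
  x = 2: [0↦4, 1↦0, 2↦3, 3↦4, 4↦4]  zeros at y ∈ {1}
  x = 3: [0↦0, 1↦3, 2↦0, 3↦2, 4↦0]  zeros at y ∈ {0, 2, 4}
  x = 4: [0↦0, 1↦3, 2↦2, 3↦3, 4↦2]  zeros at y ∈ {0}
Collecting zeros: affine points = {(1, 1), (1, 3), (1, 4), (2, 1), (3, 0), (3, 2), (3, 4), (4, 0)}.
Total count |C(F_5)_aff| = 8.


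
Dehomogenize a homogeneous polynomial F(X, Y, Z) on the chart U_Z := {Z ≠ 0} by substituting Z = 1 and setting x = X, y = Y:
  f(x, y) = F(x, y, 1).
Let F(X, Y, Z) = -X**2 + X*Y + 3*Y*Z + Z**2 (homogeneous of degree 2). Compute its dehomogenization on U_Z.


f(x, y) = -x**2 + x*y + 3*y + 1

On U_Z we set Z = 1. Each monomial c·X^i·Y^j·Z^k in F becomes c·x^i·y^j·1^k = c·x^i·y^j.
Substituting Z = 1: F(X, Y, 1) = -x**2 + x*y + 3*y + 1.
Note: deg(f) ≤ deg(F) = 2; strict inequality happens when F is divisible by Z (lost terms).


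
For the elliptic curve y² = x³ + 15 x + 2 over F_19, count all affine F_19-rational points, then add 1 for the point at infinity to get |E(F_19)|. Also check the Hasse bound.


Affine points = {(3, 6), (3, 13), (6, 2), (6, 17), (8, 8), (8, 11), (9, 7), (9, 12), (11, 4), (11, 15), (13, 0), (14, 7), (14, 12), (15, 7), (15, 12), (16, 5), (16, 14), (18, 9), (18, 10)}; affine count = 19; |E(F_19)| = 20.

Discriminant check: Δ ∝ 4a³ + 27b² = 4·15³ + 27·2² = 4·3375 + 27·4 ≡ 4 (mod 19). Nonzero ⇒ E is nonsingular.
For each x ∈ F_19, compute rhs = x³ + 15·x + 2 mod 19, then count y ∈ F_19 with y² ≡ rhs.
  x = 0: rhs = 2, matching y values: none (0 points).
  x = 1: rhs = 18, matching y values: none (0 points).
  x = 2: rhs = 2, matching y values: none (0 points).
  x = 3: rhs = 17, matching y values: 6, 13 (2 points).
  x = 4: rhs = 12, matching y values: none (0 points).
  x = 5: rhs = 12, matching y values: none (0 points).
  x = 6: rhs = 4, matching y values: 2, 17 (2 points).
  x = 7: rhs = 13, matching y values: none (0 points).
  x = 8: rhs = 7, matching y values: 8, 11 (2 points).
  x = 9: rhs = 11, matching y values: 7, 12 (2 points).
  x = 10: rhs = 12, matching y values: none (0 points).
  x = 11: rhs = 16, matching y values: 4, 15 (2 points).
  x = 12: rhs = 10, matching y values: none (0 points).
  x = 13: rhs = 0, matching y values: 0 (1 points).
  x = 14: rhs = 11, matching y values: 7, 12 (2 points).
  x = 15: rhs = 11, matching y values: 7, 12 (2 points).
  x = 16: rhs = 6, matching y values: 5, 14 (2 points).
  x = 17: rhs = 2, matching y values: none (0 points).
  x = 18: rhs = 5, matching y values: 9, 10 (2 points).
Total affine count: 19.
Full point count |E(F_19)| = 19 + 1 = 20.
Hasse bound: |20 − (19+1)| = |0| = 0 ≤ 2√19 ≈ 8.7178 ✓.


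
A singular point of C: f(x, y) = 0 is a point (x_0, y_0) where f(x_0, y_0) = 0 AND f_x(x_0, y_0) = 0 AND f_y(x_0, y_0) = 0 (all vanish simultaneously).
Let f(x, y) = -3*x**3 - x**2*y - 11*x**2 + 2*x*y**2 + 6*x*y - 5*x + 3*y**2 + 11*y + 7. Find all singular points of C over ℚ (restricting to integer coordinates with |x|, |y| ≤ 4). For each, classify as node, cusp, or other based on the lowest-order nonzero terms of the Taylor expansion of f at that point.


Singular points: {(-1, -2)}; classification: cusp.

Compute partial derivatives:
  f_x = -9*x**2 - 2*x*y - 22*x + 2*y**2 + 6*y - 5.
  f_y = -x**2 + 4*x*y + 6*x + 6*y + 11.
Scan x_0 ∈ {−4, ..., 4}. For each x_0, f_y(x_0, y) is a polynomial in y; find its integer roots y ∈ {−4, ..., 4}, then test f_x and f at those candidates.
  x = -4: f_y(-4, y) = -10*y - 29; no integer root y with |y| ≤ 4.
  x = -3: f_y(-3, y) = -6*y - 16; no integer root y with |y| ≤ 4.
  x = -2: f_y(-2, y) = -2*y - 5; no integer root y with |y| ≤ 4.
  x = -1: f_y(-1, y) = 2*y + 4; vanishes at y ∈ {-2}. (-1, -2): f_x = 0, f = 0 — SINGULAR.
  x = 0: f_y(0, y) = 6*y + 11; no integer root y with |y| ≤ 4.
  x = 1: f_y(1, y) = 10*y + 16; no integer root y with |y| ≤ 4.
  x = 2: f_y(2, y) = 14*y + 19; no integer root y with |y| ≤ 4.
  x = 3: f_y(3, y) = 18*y + 20; no integer root y with |y| ≤ 4.
  x = 4: f_y(4, y) = 22*y + 19; no integer root y with |y| ≤ 4.
Only singular point on the grid: (-1, -2).
Classify: substitute x = -1 + u, y = -2 + v and expand: f = -3*u**3 - u**2*v + 2*u*v**2 + v**2.
No constant or linear terms (consistent with a singular point). Quadratic part: v**2. Cubic part: -3*u**3 - u**2*v + 2*u*v**2.
The quadratic part v**2 is a perfect square, so there is a single (double) tangent line v = 0, i.e. y = -2. Restricting the cubic part to that line (v = 0) leaves -3*u**3 ≠ 0, so f is not divisible by v and the branch is v² ≈ 3*u**3 to lowest order — this is a cusp.
Classification: cusp.


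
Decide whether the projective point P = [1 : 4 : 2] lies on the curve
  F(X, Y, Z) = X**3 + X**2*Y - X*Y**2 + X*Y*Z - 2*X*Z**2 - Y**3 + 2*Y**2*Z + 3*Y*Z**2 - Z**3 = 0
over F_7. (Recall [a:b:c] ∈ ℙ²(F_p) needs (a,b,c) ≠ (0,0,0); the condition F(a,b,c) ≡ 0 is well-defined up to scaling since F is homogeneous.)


F(1,4,2) ≡ 1 (mod 7); P is NOT on the curve.

Evaluate F(1, 4, 2) term-by-term (mod 7).
  X**3 ↦ 1·1·1·1 = 1
  X**2*Y ↦ 1·1·4·1 = 4
  -X*Y**2 ↦ -1·1·16·1 = -16
  X*Y*Z ↦ 1·1·4·2 = 8
  -2*X*Z**2 ↦ -2·1·1·4 = -8
  -Y**3 ↦ -1·1·64·1 = -64
  2*Y**2*Z ↦ 2·1·16·2 = 64
  3*Y*Z**2 ↦ 3·1·4·4 = 48
  -Z**3 ↦ -1·1·1·8 = -8
Sum: F(1, 4, 2) = (1) + (4) + (-16) + (8) + (-8) + (-64) + (64) + (48) + (-8) = 29.
Reducing mod 7: 29 ≡ 1 (mod 7).
Since F(a, b, c) ≡ 1 ≠ 0 (mod 7), P does NOT lie on the curve.


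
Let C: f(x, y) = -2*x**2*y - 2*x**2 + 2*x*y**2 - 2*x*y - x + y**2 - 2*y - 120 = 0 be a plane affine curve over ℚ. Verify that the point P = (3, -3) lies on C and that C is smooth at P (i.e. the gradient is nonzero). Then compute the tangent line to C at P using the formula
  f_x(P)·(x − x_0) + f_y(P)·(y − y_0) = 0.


Tangent line at P: 47*x - 68*y - 345 = 0.

Step 1: f(3, -3) = 0, so P lies on C.
Step 2: partial derivatives
  f_x(x, y) = -4*x*y - 4*x + 2*y**2 - 2*y - 1, f_y(x, y) = -2*x**2 + 4*x*y - 2*x + 2*y - 2.
  f_x(P) = 47, f_y(P) = -68 (gradient nonzero, so P is smooth).
Step 3: tangent line at P: 47·(x − 3) + -68·(y − -3) = 0.
Expanding: 47*x - 68*y - 345 = 0.


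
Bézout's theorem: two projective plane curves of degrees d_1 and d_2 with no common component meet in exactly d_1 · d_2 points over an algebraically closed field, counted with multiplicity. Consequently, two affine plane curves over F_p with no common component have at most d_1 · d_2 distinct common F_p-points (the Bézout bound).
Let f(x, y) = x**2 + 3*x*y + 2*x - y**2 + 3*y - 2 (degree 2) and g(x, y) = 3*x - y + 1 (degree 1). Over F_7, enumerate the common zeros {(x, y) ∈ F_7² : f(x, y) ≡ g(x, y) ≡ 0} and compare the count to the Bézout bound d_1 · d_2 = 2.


Common zeros: {(0, 1), (6, 5)}; count = 2; Bézout bound = 2.

deg(f) = 2, deg(g) = 1, so Bézout bound = 2.
Scan x ∈ F_7. For each x, list the y ∈ F_7 with f(x, y) ≡ 0 and those with g(x, y) ≡ 0 (mod 7); the common zeros in that column are the intersection.
  x = 0: f ≡ 0 at y ∈ {1, 2}; g ≡ 0 at y ∈ {1}; common: {1}.
  x = 1: f ≡ 0 at y ∈ ∅; g ≡ 0 at y ∈ {4}; common: ∅.
  x = 2: f ≡ 0 at y ∈ {1}; g ≡ 0 at y ∈ {0}; common: ∅.
  x = 3: f ≡ 0 at y ∈ {6}; g ≡ 0 at y ∈ {3}; common: ∅.
  x = 4: f ≡ 0 at y ∈ ∅; g ≡ 0 at y ∈ {6}; common: ∅.
  x = 5: f ≡ 0 at y ∈ {5, 6}; g ≡ 0 at y ∈ {2}; common: ∅.
  x = 6: f ≡ 0 at y ∈ {2, 5}; g ≡ 0 at y ∈ {5}; common: {5}.
Collecting: common zeros = {(0, 1), (6, 5)}, so the count is 2.
Comparison with the Bézout bound: 2 ≤ 2 = deg(f)·deg(g), as expected for curves with no common component (the bound is attained).


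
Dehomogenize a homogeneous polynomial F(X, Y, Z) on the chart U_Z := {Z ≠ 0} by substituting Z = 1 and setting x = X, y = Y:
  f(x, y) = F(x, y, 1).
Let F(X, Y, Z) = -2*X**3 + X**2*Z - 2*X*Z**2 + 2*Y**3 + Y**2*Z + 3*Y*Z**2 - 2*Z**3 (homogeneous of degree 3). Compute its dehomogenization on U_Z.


f(x, y) = -2*x**3 + x**2 - 2*x + 2*y**3 + y**2 + 3*y - 2

On U_Z we set Z = 1. Each monomial c·X^i·Y^j·Z^k in F becomes c·x^i·y^j·1^k = c·x^i·y^j.
Substituting Z = 1: F(X, Y, 1) = -2*x**3 + x**2 - 2*x + 2*y**3 + y**2 + 3*y - 2.
Note: deg(f) ≤ deg(F) = 3; strict inequality happens when F is divisible by Z (lost terms).


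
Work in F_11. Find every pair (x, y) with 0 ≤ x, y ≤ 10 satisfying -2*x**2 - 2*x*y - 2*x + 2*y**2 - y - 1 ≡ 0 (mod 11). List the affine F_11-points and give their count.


Affine F_11-points: {(0, 1), (0, 5), (1, 8), (1, 10), (5, 5), (5, 6), (9, 1), (9, 3), (10, 6), (10, 10)}; count = 10.

For each of the 121 pairs (x, y) ∈ F_11², evaluate f(x, y) mod 11. Record the zeros.
  x = 0: [0↦10, 1↦0, 2↦5, 3↦3, 4↦5, 5↦0, 6↦10, 7↦2, 8↦9, 9↦9, 10↦2]  zeros at y ∈ {1, 5}
  x = 1: [0↦6, 1↦5, 2↦8, 3↦4, 4↦4, 5↦8, 6↦5, 7↦6, 8↦0, 9↦9, 10↦0]  zeros at y ∈ {8, 10}
  x = 2: [0↦9, 1↦6, 2↦7, 3↦1, 4↦10, 5↦1, 6↦7, 7↦6, 8↦9, 9↦5, 10↦5]  zeros at y ∈ ∅
  x = 3: [0↦8, 1↦3, 2↦2, 3↦5, 4↦1, 5↦1, 6↦5, 7↦2, 8↦3, 9↦8, 10↦6]  zeros at y ∈ ∅
  x = 4: [0↦3, 1↦7, 2↦4, 3↦5, 4↦10, 5↦8, 6↦10, 7↦5, 8↦4, 9↦7, 10↦3]  zeros at y ∈ ∅
  x = 5: [0↦5, 1↦7, 2↦2, 3↦1, 4↦4, 5↦0, 6↦0, 7↦4, 8↦1, 9↦2, 10↦7]  zeros at y ∈ {5, 6}
  x = 6: [0↦3, 1↦3, 2↦7, 3↦4, 4↦5, 5↦10, 6↦8, 7↦10, 8↦5, 9↦4, 10↦7]  zeros at y ∈ ∅
  x = 7: [0↦8, 1↦6, 2↦8, 3↦3, 4↦2, 5↦5, 6↦1, 7↦1, 8↦5, 9↦2, 10↦3]  zeros at y ∈ ∅
  x = 8: [0↦9, 1↦5, 2↦5, 3↦9, 4↦6, 5↦7, 6↦1, 7↦10, 8↦1, 9↦7, 10↦6]  zeros at y ∈ ∅
  x = 9: [0↦6, 1↦0, 2↦9, 3↦0, 4↦6, 5↦5, 6↦8, 7↦4, 8↦4, 9↦8, 10↦5]  zeros at y ∈ {1, 3}
  x = 10: [0↦10, 1↦2, 2↦9, 3↦9, 4↦2, 5↦10, 6↦0, 7↦5, 8↦3, 9↦5, 10↦0]  zeros at y ∈ {6, 10}
Collecting zeros: affine points = {(0, 1), (0, 5), (1, 8), (1, 10), (5, 5), (5, 6), (9, 1), (9, 3), (10, 6), (10, 10)}.
Total count |C(F_11)_aff| = 10.


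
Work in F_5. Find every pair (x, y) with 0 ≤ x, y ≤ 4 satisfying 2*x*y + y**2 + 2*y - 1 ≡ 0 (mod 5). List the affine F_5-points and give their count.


Affine F_5-points: {(1, 3), (2, 2), (4, 1), (4, 4)}; count = 4.

For each of the 25 pairs (x, y) ∈ F_5², evaluate f(x, y) mod 5. Record the zeros.
  x = 0: [0↦4, 1↦2, 2↦2, 3↦4, 4↦3]  zeros at y ∈ ∅
  x = 1: [0↦4, 1↦4, 2↦1, 3↦0, 4↦1]  zeros at y ∈ {3}
  x = 2: [0↦4, 1↦1, 2↦0, 3↦1, 4↦4]  zeros at y ∈ {2}
  x = 3: [0↦4, 1↦3, 2↦4, 3↦2, 4↦2]  zeros at y ∈ ∅
  x = 4: [0↦4, 1↦0, 2↦3, 3↦3, 4↦0]  zeros at y ∈ {1, 4}
Collecting zeros: affine points = {(1, 3), (2, 2), (4, 1), (4, 4)}.
Total count |C(F_5)_aff| = 4.


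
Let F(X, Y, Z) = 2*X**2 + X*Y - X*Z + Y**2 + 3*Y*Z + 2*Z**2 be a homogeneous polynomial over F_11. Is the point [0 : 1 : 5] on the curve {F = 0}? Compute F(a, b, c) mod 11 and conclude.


F(0,1,5) ≡ 0 (mod 11); P is on the curve.

Evaluate F(0, 1, 5) term-by-term (mod 11).
  2*X**2 ↦ 2·0·1·1 = 0
  X*Y ↦ 1·0·1·1 = 0
  -X*Z ↦ -1·0·1·5 = 0
  Y**2 ↦ 1·1·1·1 = 1
  3*Y*Z ↦ 3·1·1·5 = 15
  2*Z**2 ↦ 2·1·1·25 = 50
Sum: F(0, 1, 5) = (0) + (0) + (0) + (1) + (15) + (50) = 66.
Reducing mod 11: 66 ≡ 0 (mod 11).
Since F(a, b, c) ≡ 0 (mod 11), P lies on the curve.


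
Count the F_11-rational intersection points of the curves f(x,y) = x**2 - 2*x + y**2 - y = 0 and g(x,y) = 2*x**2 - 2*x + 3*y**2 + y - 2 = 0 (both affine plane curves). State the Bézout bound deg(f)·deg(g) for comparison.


Common zeros: {(1, 8)}; count = 1; Bézout bound = 4.

deg(f) = 2, deg(g) = 2, so Bézout bound = 4.
Scan x ∈ F_11. For each x, list the y ∈ F_11 with f(x, y) ≡ 0 and those with g(x, y) ≡ 0 (mod 11); the common zeros in that column are the intersection.
  x = 0: f ≡ 0 at y ∈ {0, 1}; g ≡ 0 at y ∈ {8, 10}; common: ∅.
  x = 1: f ≡ 0 at y ∈ {4, 8}; g ≡ 0 at y ∈ {8, 10}; common: {8}.
  x = 2: f ≡ 0 at y ∈ {0, 1}; g ≡ 0 at y ∈ ∅; common: ∅.
  x = 3: f ≡ 0 at y ∈ {6}; g ≡ 0 at y ∈ ∅; common: ∅.
  x = 4: f ≡ 0 at y ∈ ∅; g ≡ 0 at y ∈ {0, 7}; common: ∅.
  x = 5: f ≡ 0 at y ∈ ∅; g ≡ 0 at y ∈ ∅; common: ∅.
  x = 6: f ≡ 0 at y ∈ {5, 7}; g ≡ 0 at y ∈ {3, 4}; common: ∅.
  x = 7: f ≡ 0 at y ∈ {5, 7}; g ≡ 0 at y ∈ ∅; common: ∅.
  x = 8: f ≡ 0 at y ∈ ∅; g ≡ 0 at y ∈ {0, 7}; common: ∅.
  x = 9: f ≡ 0 at y ∈ ∅; g ≡ 0 at y ∈ ∅; common: ∅.
  x = 10: f ≡ 0 at y ∈ {6}; g ≡ 0 at y ∈ ∅; common: ∅.
Collecting: common zeros = {(1, 8)}, so the count is 1.
Comparison with the Bézout bound: 1 ≤ 4 = deg(f)·deg(g), as expected for curves with no common component (the affine F_11-count falls short of the bound because intersections may lie at infinity, over extension fields, or carry multiplicity).


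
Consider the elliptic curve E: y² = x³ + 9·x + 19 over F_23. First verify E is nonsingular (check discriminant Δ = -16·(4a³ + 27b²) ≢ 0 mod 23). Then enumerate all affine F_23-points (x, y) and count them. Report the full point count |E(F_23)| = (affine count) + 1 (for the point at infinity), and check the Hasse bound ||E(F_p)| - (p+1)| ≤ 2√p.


Affine points = {(1, 11), (1, 12), (3, 2), (3, 21), (4, 2), (4, 21), (6, 6), (6, 17), (9, 1), (9, 22), (11, 0), (16, 2), (16, 21), (17, 5), (17, 18), (21, 4), (21, 19), (22, 3), (22, 20)}; affine count = 19; |E(F_23)| = 20.

Discriminant check: Δ ∝ 4a³ + 27b² = 4·9³ + 27·19² = 4·729 + 27·361 ≡ 13 (mod 23). Nonzero ⇒ E is nonsingular.
For each x ∈ F_23, compute rhs = x³ + 9·x + 19 mod 23, then count y ∈ F_23 with y² ≡ rhs.
  x = 0: rhs = 19, matching y values: none (0 points).
  x = 1: rhs = 6, matching y values: 11, 12 (2 points).
  x = 2: rhs = 22, matching y values: none (0 points).
  x = 3: rhs = 4, matching y values: 2, 21 (2 points).
  x = 4: rhs = 4, matching y values: 2, 21 (2 points).
  x = 5: rhs = 5, matching y values: none (0 points).
  x = 6: rhs = 13, matching y values: 6, 17 (2 points).
  x = 7: rhs = 11, matching y values: none (0 points).
  x = 8: rhs = 5, matching y values: none (0 points).
  x = 9: rhs = 1, matching y values: 1, 22 (2 points).
  x = 10: rhs = 5, matching y values: none (0 points).
  x = 11: rhs = 0, matching y values: 0 (1 points).
  x = 12: rhs = 15, matching y values: none (0 points).
  x = 13: rhs = 10, matching y values: none (0 points).
  x = 14: rhs = 14, matching y values: none (0 points).
  x = 15: rhs = 10, matching y values: none (0 points).
  x = 16: rhs = 4, matching y values: 2, 21 (2 points).
  x = 17: rhs = 2, matching y values: 5, 18 (2 points).
  x = 18: rhs = 10, matching y values: none (0 points).
  x = 19: rhs = 11, matching y values: none (0 points).
  x = 20: rhs = 11, matching y values: none (0 points).
  x = 21: rhs = 16, matching y values: 4, 19 (2 points).
  x = 22: rhs = 9, matching y values: 3, 20 (2 points).
Total affine count: 19.
Full point count |E(F_23)| = 19 + 1 = 20.
Hasse bound: |20 − (23+1)| = |-4| = 4 ≤ 2√23 ≈ 9.5917 ✓.


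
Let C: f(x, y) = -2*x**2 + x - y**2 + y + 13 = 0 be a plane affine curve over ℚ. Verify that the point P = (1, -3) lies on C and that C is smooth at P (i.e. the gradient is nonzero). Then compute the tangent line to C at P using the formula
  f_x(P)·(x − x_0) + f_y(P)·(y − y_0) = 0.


Tangent line at P: -3*x + 7*y + 24 = 0.

Step 1: f(1, -3) = 0, so P lies on C.
Step 2: partial derivatives
  f_x(x, y) = 1 - 4*x, f_y(x, y) = 1 - 2*y.
  f_x(P) = -3, f_y(P) = 7 (gradient nonzero, so P is smooth).
Step 3: tangent line at P: -3·(x − 1) + 7·(y − -3) = 0.
Expanding: -3*x + 7*y + 24 = 0.


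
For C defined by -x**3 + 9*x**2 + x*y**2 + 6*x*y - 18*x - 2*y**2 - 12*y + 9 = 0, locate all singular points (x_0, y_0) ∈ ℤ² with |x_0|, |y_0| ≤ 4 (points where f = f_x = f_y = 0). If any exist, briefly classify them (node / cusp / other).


Singular points: {(3, -3)}; classification: cusp.

Compute partial derivatives:
  f_x = -3*x**2 + 18*x + y**2 + 6*y - 18.
  f_y = 2*x*y + 6*x - 4*y - 12.
Scan x_0 ∈ {−4, ..., 4}. For each x_0, f_y(x_0, y) is a polynomial in y; find its integer roots y ∈ {−4, ..., 4}, then test f_x and f at those candidates.
  x = -4: f_y(-4, y) = -12*y - 36; vanishes at y ∈ {-3}. (-4, -3): f_x = -147 ≠ 0.
  x = -3: f_y(-3, y) = -10*y - 30; vanishes at y ∈ {-3}. (-3, -3): f_x = -108 ≠ 0.
  x = -2: f_y(-2, y) = -8*y - 24; vanishes at y ∈ {-3}. (-2, -3): f_x = -75 ≠ 0.
  x = -1: f_y(-1, y) = -6*y - 18; vanishes at y ∈ {-3}. (-1, -3): f_x = -48 ≠ 0.
  x = 0: f_y(0, y) = -4*y - 12; vanishes at y ∈ {-3}. (0, -3): f_x = -27 ≠ 0.
  x = 1: f_y(1, y) = -2*y - 6; vanishes at y ∈ {-3}. (1, -3): f_x = -12 ≠ 0.
  x = 2: f_y(2, y) = 0; vanishes at y ∈ {-4, -3, -2, -1, 0, 1, 2, 3, 4}. (2, -4): f_x = -2 ≠ 0; (2, -3): f_x = -3 ≠ 0; (2, -2): f_x = -2 ≠ 0; (2, -1): f_x = 1 ≠ 0; (2, 0): f_x = 6 ≠ 0; (2, 1): f_x = 13 ≠ 0; (2, 2): f_x = 22 ≠ 0; (2, 3): f_x = 33 ≠ 0; (2, 4): f_x = 46 ≠ 0.
  x = 3: f_y(3, y) = 2*y + 6; vanishes at y ∈ {-3}. (3, -3): f_x = 0, f = 0 — SINGULAR.
  x = 4: f_y(4, y) = 4*y + 12; vanishes at y ∈ {-3}. (4, -3): f_x = -3 ≠ 0.
Only singular point on the grid: (3, -3).
Classify: substitute x = 3 + u, y = -3 + v and expand: f = -u**3 + u*v**2 + v**2.
No constant or linear terms (consistent with a singular point). Quadratic part: v**2. Cubic part: -u**3 + u*v**2.
The quadratic part v**2 is a perfect square, so there is a single (double) tangent line v = 0, i.e. y = -3. Restricting the cubic part to that line (v = 0) leaves -u**3 ≠ 0, so f is not divisible by v and the branch is v² ≈ u**3 to lowest order — this is a cusp.
Classification: cusp.
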